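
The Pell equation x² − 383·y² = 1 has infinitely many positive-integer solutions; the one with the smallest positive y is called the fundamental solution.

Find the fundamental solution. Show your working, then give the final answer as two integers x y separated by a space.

d=383: √d = [19; 1,1,3,19,3,1,1,38] (ℓ=8, even), read p_7/q_7
a_0=19:  p_0=19·1+0=19,  q_0=19·0+1=1
…
a_2=1:  p_2=1·20+19=39,  q_2=1·1+1=2
a_3=3:  p_3=3·39+20=137,  q_3=3·2+1=7
a_4=19:  p_4=19·137+39=2642,  q_4=19·7+2=135
…
a_6=1:  p_6=1·8063+2642=10705,  q_6=1·412+135=547
a_7=1:  p_7=1·10705+8063=18768,  q_7=1·547+412=959
→ (18768, 959).  Check: 18768²=352237824, 383·959²=352237823, difference 1.

18768 959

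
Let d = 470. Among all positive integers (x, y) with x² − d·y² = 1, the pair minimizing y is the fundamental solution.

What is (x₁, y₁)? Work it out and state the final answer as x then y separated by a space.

1691 78

[21; 1,2,8,2,1,42] for √470; ℓ=6 ⇒ convergent index 5
a_0=21:  p_0=21·1+0=21,  q_0=21·0+1=1
a_1=1:  p_1=1·21+1=22,  q_1=1·1+0=1
…
a_3=8:  p_3=8·65+22=542,  q_3=8·3+1=25
a_4=2:  p_4=2·542+65=1149,  q_4=2·25+3=53
a_5=1:  p_5=1·1149+542=1691,  q_5=1·53+25=78
fundamental: x₁=1691, y₁=78  (since 2859481 − 470·6084 = 1)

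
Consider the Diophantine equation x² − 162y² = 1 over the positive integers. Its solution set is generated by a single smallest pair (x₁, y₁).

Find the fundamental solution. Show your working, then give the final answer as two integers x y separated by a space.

d=162: √d = [12; 1,2,1,2,12,2,1,2,1,24] (ℓ=10, even), read p_9/q_9
i=0: a=12 ⇒ p=12, q=1
…
i=7: a=1 ⇒ p=5333, q=419
i=8: a=2 ⇒ p=14268, q=1121
i=9: a=1 ⇒ p=19601, q=1540
fundamental: x₁=19601, y₁=1540  (since 384199201 − 162·2371600 = 1)

19601 1540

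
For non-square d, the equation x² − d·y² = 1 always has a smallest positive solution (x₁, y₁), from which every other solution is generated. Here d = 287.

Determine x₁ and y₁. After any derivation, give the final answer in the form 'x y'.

288 17

√287 → a₀=16, period (1,15,1,32); ℓ=4 even so k=3
a_0=16:  p_0=16·1+0=16,  q_0=16·0+1=1
…
a_2=15:  p_2=15·17+16=271,  q_2=15·1+1=16
a_3=1:  p_3=1·271+17=288,  q_3=1·16+1=17
fundamental: x₁=288, y₁=17  (since 82944 − 287·289 = 1)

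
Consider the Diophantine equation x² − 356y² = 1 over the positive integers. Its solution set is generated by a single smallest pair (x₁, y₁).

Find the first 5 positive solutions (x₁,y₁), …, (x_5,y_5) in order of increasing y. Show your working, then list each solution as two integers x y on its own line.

d=356: √d = [18; 1,6,1,1,2,…,6,1,36] (ℓ=14, even), read p_13/q_13
step 0: (18, 1)  from 18·(1,0) + (0,1)
step 1: (19, 1)  from 1·(18,1) + (1,0)
step 2: (132, 7)  from 6·(19,1) + (18,1)
step 3: (151, 8)  from 1·(132,7) + (19,1)
step 4: (283, 15)  from 1·(151,8) + (132,7)
step 5: (717, 38)  from 2·(283,15) + (151,8)
step 6: (1000, 53)  from 1·(717,38) + (283,15)
step 7: (8717, 462)  from 8·(1000,53) + (717,38)
…
step 11: (66019, 3499)  from 1·(37868,2007) + (28151,1492)
step 12: (433982, 23001)  from 6·(66019,3499) + (37868,2007)
step 13: (500001, 26500)  from 1·(433982,23001) + (66019,3499)
→ (500001, 26500).  Check: 500001²=250001000001, 356·26500²=250001000000, difference 1.
(x_2, y_2) = (500001·500001 + 356·26500·26500, 500001·26500 + 26500·500001) = (500002000001, 26500053000)
(x_3, y_3) = (500001·500002000001 + 356·26500·26500053000, 500001·26500053000 + 26500·500002000001) = (500003000004500001, 26500106000079500)
(x_4, y_4) = (500001·500003000004500001 + 356·26500·26500106000079500, 500001·26500106000079500 + 26500·500003000004500001) = (500004000010000008000001, 26500159000265000106000)
(x_5, y_5) = (500001·500004000010000008000001 + 356·26500·26500159000265000106000, 500001·26500159000265000106000 + 26500·500004000010000008000001) = (500005000017500025000012500001, 26500212000556500530000132500)

500001 26500
500002000001 26500053000
500003000004500001 26500106000079500
500004000010000008000001 26500159000265000106000
500005000017500025000012500001 26500212000556500530000132500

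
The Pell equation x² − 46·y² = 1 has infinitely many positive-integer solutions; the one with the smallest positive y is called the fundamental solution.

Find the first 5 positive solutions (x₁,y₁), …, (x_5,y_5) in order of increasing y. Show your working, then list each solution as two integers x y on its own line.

24335 3588
1184384449 174627960
57643991108495 8499142809612
2805533046066067201 413653280369188080
136545293294391499564175 20132505147069241043988

√46 → a₀=6, period (1,3,1,1,2,6,2,1,1,3,1,12); ℓ=12 even so k=11
k=0  a_k=6  p_k/q_k = 6/1
…
k=6  a_k=6  p_k/q_k = 997/147
…
k=9  a_k=1  p_k/q_k = 5297/781
k=10  a_k=3  p_k/q_k = 19038/2807
k=11  a_k=1  p_k/q_k = 24335/3588
(x₁, y₁) = (24335, 3588);  24335² − 46·3588² = 1 ✓
(24335+3588√46)^2 = 1184384449 + 174627960√46
(24335+3588√46)^3 = 57643991108495 + 8499142809612√46
(24335+3588√46)^4 = 2805533046066067201 + 413653280369188080√46
(24335+3588√46)^5 = 136545293294391499564175 + 20132505147069241043988√46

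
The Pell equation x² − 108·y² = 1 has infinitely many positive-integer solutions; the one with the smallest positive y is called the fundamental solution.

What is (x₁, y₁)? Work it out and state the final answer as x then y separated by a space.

1351 130

√108 → a₀=10, period (2,1,1,4,1,1,2,20); ℓ=8 even so k=7
k=0  a_k=10  p_k/q_k = 10/1
k=1  a_k=2  p_k/q_k = 21/2
k=2  a_k=1  p_k/q_k = 31/3
k=3  a_k=1  p_k/q_k = 52/5
k=4  a_k=4  p_k/q_k = 239/23
…
k=6  a_k=1  p_k/q_k = 530/51
k=7  a_k=2  p_k/q_k = 1351/130
→ (1351, 130).  Check: 1351²=1825201, 108·130²=1825200, difference 1.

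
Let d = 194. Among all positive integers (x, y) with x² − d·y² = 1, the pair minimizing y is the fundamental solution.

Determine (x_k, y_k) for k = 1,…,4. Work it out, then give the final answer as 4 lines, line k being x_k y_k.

195 14
76049 5460
29658915 2129386
11566900801 830455080

√194 → a₀=13, period (1,12,1,26); ℓ=4 even so k=3
i=0: a=13 ⇒ p=13, q=1
i=1: a=1 ⇒ p=14, q=1
i=2: a=12 ⇒ p=181, q=13
i=3: a=1 ⇒ p=195, q=14
(x₁, y₁) = (195, 14);  195² − 194·14² = 1 ✓
(x_2, y_2) = (195·195 + 194·14·14, 195·14 + 14·195) = (76049, 5460)
(x_3, y_3) = (195·76049 + 194·14·5460, 195·5460 + 14·76049) = (29658915, 2129386)
(x_4, y_4) = (195·29658915 + 194·14·2129386, 195·2129386 + 14·29658915) = (11566900801, 830455080)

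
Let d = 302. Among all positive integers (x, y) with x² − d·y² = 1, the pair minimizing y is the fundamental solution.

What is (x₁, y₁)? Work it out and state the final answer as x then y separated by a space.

√302 = [17; 2,1,1,1,4,…,1,2,34, …], period ℓ=16 (even) → k=15
step 0: (17, 1)  from 17·(1,0) + (0,1)
…
step 13: (1042237, 59974)  from 1·(574956,33085) + (467281,26889)
step 14: (1617193, 93059)  from 1·(1042237,59974) + (574956,33085)
step 15: (4276623, 246092)  from 2·(1617193,93059) + (1042237,59974)
→ (4276623, 246092).  Check: 4276623²=18289504284129, 302·246092²=18289504284128, difference 1.

4276623 246092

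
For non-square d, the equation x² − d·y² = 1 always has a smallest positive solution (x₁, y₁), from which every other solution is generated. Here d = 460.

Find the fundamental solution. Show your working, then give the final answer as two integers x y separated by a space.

d=460: √d = [21; 2,4,3,1,2,10,2,1,3,4,2,42] (ℓ=12, even), read p_11/q_11
a_0=21:  p_0=21·1+0=21,  q_0=21·0+1=1
a_1=2:  p_1=2·21+1=43,  q_1=2·1+0=2
a_2=4:  p_2=4·43+21=193,  q_2=4·2+1=9
a_3=3:  p_3=3·193+43=622,  q_3=3·9+2=29
a_4=1:  p_4=1·622+193=815,  q_4=1·29+9=38
a_5=2:  p_5=2·815+622=2252,  q_5=2·38+29=105
a_6=10:  p_6=10·2252+815=23335,  q_6=10·105+38=1088
…
a_10=4:  p_10=4·265693+72257=1135029,  q_10=4·12388+3369=52921
a_11=2:  p_11=2·1135029+265693=2535751,  q_11=2·52921+12388=118230
→ (2535751, 118230).  Check: 2535751²=6430033134001, 460·118230²=6430033134000, difference 1.

2535751 118230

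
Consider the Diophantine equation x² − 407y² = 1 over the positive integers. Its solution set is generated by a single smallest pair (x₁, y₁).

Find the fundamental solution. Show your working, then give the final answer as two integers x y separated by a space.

d=407: √d = [20; 5,1,2,1,5,40] (ℓ=6, even), read p_5/q_5
step 0: (20, 1)  from 20·(1,0) + (0,1)
step 1: (101, 5)  from 5·(20,1) + (1,0)
…
step 4: (464, 23)  from 1·(343,17) + (121,6)
step 5: (2663, 132)  from 5·(464,23) + (343,17)
(x₁, y₁) = (2663, 132);  2663² − 407·132² = 1 ✓

2663 132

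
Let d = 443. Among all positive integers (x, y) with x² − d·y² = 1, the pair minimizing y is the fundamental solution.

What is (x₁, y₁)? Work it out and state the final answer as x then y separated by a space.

442 21

d=443: √d = [21; 21,42] (ℓ=2, even), read p_1/q_1
i=0: a=21 ⇒ p=21, q=1
i=1: a=21 ⇒ p=442, q=21
→ (442, 21).  Check: 442²=195364, 443·21²=195363, difference 1.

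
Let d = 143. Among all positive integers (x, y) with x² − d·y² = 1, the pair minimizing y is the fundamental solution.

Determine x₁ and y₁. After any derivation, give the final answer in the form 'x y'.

12 1

√143 → a₀=11, period (1,22); ℓ=2 even so k=1
k=0  a_k=11  p_k/q_k = 11/1
k=1  a_k=1  p_k/q_k = 12/1
fundamental: x₁=12, y₁=1  (since 144 − 143·1 = 1)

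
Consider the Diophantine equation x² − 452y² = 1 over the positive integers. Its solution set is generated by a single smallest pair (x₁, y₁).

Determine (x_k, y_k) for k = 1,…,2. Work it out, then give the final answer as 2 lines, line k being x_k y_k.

[21; 3,1,5,3,10,3,5,1,3,42] for √452; ℓ=10 ⇒ convergent index 9
i=0: a=21 ⇒ p=21, q=1
i=1: a=3 ⇒ p=64, q=3
…
i=3: a=5 ⇒ p=489, q=23
…
i=8: a=1 ⇒ p=313483, q=14745
i=9: a=3 ⇒ p=1204353, q=56648
fundamental: x₁=1204353, y₁=56648  (since 1450466148609 − 452·3208995904 = 1)
n=2: (1204353,56648)∘(1204353,56648) = (1204353·1204353+452·56648·56648, 1204353·56648+56648·1204353) = (2900932297217,136448377488)

1204353 56648
2900932297217 136448377488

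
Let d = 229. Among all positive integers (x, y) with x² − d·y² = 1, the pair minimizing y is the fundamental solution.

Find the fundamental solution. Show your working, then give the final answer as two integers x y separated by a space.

5848201 386460

d=229: √d = [15; 7,1,1,7,30] (ℓ=5, odd), read p_9/q_9
a_0=15:  p_0=15·1+0=15,  q_0=15·0+1=1
a_1=7:  p_1=7·15+1=106,  q_1=7·1+0=7
…
a_3=1:  p_3=1·121+106=227,  q_3=1·8+7=15
a_4=7:  p_4=7·227+121=1710,  q_4=7·15+8=113
…
a_7=1:  p_7=1·362399+51527=413926,  q_7=1·23948+3405=27353
a_8=1:  p_8=1·413926+362399=776325,  q_8=1·27353+23948=51301
a_9=7:  p_9=7·776325+413926=5848201,  q_9=7·51301+27353=386460
fundamental: x₁=5848201, y₁=386460  (since 34201454936401 − 229·149351331600 = 1)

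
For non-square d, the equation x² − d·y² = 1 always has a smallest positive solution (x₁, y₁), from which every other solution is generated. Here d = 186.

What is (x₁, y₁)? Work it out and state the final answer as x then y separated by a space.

√186 → a₀=13, period (1,1,1,3,4,3,1,1,1,26); ℓ=10 even so k=9
k=0  a_k=13  p_k/q_k = 13/1
k=1  a_k=1  p_k/q_k = 14/1
…
k=4  a_k=3  p_k/q_k = 150/11
k=5  a_k=4  p_k/q_k = 641/47
k=6  a_k=3  p_k/q_k = 2073/152
…
k=8  a_k=1  p_k/q_k = 4787/351
k=9  a_k=1  p_k/q_k = 7501/550
(x₁, y₁) = (7501, 550);  7501² − 186·550² = 1 ✓

7501 550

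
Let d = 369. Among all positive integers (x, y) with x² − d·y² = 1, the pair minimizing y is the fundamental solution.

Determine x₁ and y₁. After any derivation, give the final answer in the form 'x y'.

[19; 4,1,3,2,7,4,7,2,3,1,4,38] for √369; ℓ=12 ⇒ convergent index 11
step 0: (19, 1)  from 19·(1,0) + (0,1)
step 1: (77, 4)  from 4·(19,1) + (1,0)
step 2: (96, 5)  from 1·(77,4) + (19,1)
step 3: (365, 19)  from 3·(96,5) + (77,4)
…
step 9: (1364557, 71036)  from 3·(393504,20485) + (184045,9581)
step 10: (1758061, 91521)  from 1·(1364557,71036) + (393504,20485)
step 11: (8396801, 437120)  from 4·(1758061,91521) + (1364557,71036)
(x₁, y₁) = (8396801, 437120);  8396801² − 369·437120² = 1 ✓

8396801 437120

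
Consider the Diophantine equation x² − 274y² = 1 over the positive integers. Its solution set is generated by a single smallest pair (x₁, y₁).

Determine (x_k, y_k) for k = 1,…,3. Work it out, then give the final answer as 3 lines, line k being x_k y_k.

3959299 239190
31352097142801 1894049455620
248264653730785753699 14998216231173381570

√274 = [16; 1,1,4,4,1,1,32, …], period ℓ=7 (odd) → k=13
k=0  a_k=16  p_k/q_k = 16/1
k=1  a_k=1  p_k/q_k = 17/1
…
k=5  a_k=1  p_k/q_k = 778/47
…
k=8  a_k=1  p_k/q_k = 47209/2852
…
k=12  a_k=1  p_k/q_k = 2189276/132259
k=13  a_k=1  p_k/q_k = 3959299/239190
fundamental: x₁=3959299, y₁=239190  (since 15676048571401 − 274·57211856100 = 1)
(3959299+239190√274)^2 = 31352097142801 + 1894049455620√274
(3959299+239190√274)^3 = 248264653730785753699 + 14998216231173381570√274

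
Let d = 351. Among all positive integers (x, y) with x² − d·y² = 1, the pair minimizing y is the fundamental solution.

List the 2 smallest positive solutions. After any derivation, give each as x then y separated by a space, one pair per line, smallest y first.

62425 3332
7793761249 416000200

[18; 1,2,1,3,2,2,2,3,1,2,1,36] for √351; ℓ=12 ⇒ convergent index 11
k=0  a_k=18  p_k/q_k = 18/1
k=1  a_k=1  p_k/q_k = 19/1
…
k=3  a_k=1  p_k/q_k = 75/4
…
k=6  a_k=2  p_k/q_k = 1555/83
k=7  a_k=2  p_k/q_k = 3747/200
k=8  a_k=3  p_k/q_k = 12796/683
k=9  a_k=1  p_k/q_k = 16543/883
k=10  a_k=2  p_k/q_k = 45882/2449
k=11  a_k=1  p_k/q_k = 62425/3332
(x₁, y₁) = (62425, 3332);  62425² − 351·3332² = 1 ✓
k=2:  x_2 = 62425·62425+351·3332·3332 = 7793761249,  y_2 = 62425·3332+3332·62425 = 416000200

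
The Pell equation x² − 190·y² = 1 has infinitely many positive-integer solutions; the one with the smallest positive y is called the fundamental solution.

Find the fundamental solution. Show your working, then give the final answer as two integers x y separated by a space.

52021 3774

√190 = [13; 1,3,1,1,1,…,3,1,26, …], period ℓ=14 (even) → k=13
step 0: (13, 1)  from 13·(1,0) + (0,1)
…
step 2: (55, 4)  from 3·(14,1) + (13,1)
step 3: (69, 5)  from 1·(55,4) + (14,1)
step 4: (124, 9)  from 1·(69,5) + (55,4)
…
step 6: (510, 37)  from 2·(193,14) + (124,9)
step 7: (1213, 88)  from 2·(510,37) + (193,14)
step 8: (2936, 213)  from 2·(1213,88) + (510,37)
step 9: (4149, 301)  from 1·(2936,213) + (1213,88)
step 10: (7085, 514)  from 1·(4149,301) + (2936,213)
step 11: (11234, 815)  from 1·(7085,514) + (4149,301)
step 12: (40787, 2959)  from 3·(11234,815) + (7085,514)
step 13: (52021, 3774)  from 1·(40787,2959) + (11234,815)
(x₁, y₁) = (52021, 3774);  52021² − 190·3774² = 1 ✓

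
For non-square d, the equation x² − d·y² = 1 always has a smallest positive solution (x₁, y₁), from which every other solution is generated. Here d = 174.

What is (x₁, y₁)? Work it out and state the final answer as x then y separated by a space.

1451 110

√174 → a₀=13, period (5,4,5,26); ℓ=4 even so k=3
k=0  a_k=13  p_k/q_k = 13/1
…
k=2  a_k=4  p_k/q_k = 277/21
k=3  a_k=5  p_k/q_k = 1451/110
(x₁, y₁) = (1451, 110);  1451² − 174·110² = 1 ✓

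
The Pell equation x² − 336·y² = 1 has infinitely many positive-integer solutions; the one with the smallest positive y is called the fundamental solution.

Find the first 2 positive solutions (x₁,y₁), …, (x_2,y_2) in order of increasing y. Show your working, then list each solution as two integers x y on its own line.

55 3
6049 330

√336 → a₀=18, period (3,36); ℓ=2 even so k=1
i=0: a=18 ⇒ p=18, q=1
i=1: a=3 ⇒ p=55, q=3
→ (55, 3).  Check: 55²=3025, 336·3²=3024, difference 1.
(55+3√336)^2 = 6049 + 330√336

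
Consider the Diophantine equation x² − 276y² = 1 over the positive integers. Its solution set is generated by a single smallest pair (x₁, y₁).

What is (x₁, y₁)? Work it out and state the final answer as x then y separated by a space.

7775 468

√276 = [16; 1,1,1,1,2,2,2,1,1,1,1,32, …], period ℓ=12 (even) → k=11
i=0: a=16 ⇒ p=16, q=1
i=1: a=1 ⇒ p=17, q=1
i=2: a=1 ⇒ p=33, q=2
i=3: a=1 ⇒ p=50, q=3
i=4: a=1 ⇒ p=83, q=5
i=5: a=2 ⇒ p=216, q=13
i=6: a=2 ⇒ p=515, q=31
…
i=8: a=1 ⇒ p=1761, q=106
i=9: a=1 ⇒ p=3007, q=181
i=10: a=1 ⇒ p=4768, q=287
i=11: a=1 ⇒ p=7775, q=468
→ (7775, 468).  Check: 7775²=60450625, 276·468²=60450624, difference 1.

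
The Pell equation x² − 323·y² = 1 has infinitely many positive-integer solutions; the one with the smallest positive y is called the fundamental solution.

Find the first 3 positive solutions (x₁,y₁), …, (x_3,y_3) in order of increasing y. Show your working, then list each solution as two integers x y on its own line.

[17; 1,34] for √323; ℓ=2 ⇒ convergent index 1
k=0  a_k=17  p_k/q_k = 17/1
k=1  a_k=1  p_k/q_k = 18/1
→ (18, 1).  Check: 18²=324, 323·1²=323, difference 1.
k=2:  x_2 = 18·18+323·1·1 = 647,  y_2 = 18·1+1·18 = 36
k=3:  x_3 = 18·647+323·1·36 = 23274,  y_3 = 18·36+1·647 = 1295

18 1
647 36
23274 1295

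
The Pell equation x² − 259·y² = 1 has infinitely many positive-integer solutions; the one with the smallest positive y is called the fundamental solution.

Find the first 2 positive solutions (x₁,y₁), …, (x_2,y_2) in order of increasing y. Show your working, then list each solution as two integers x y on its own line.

847225 52644
1435580401249 89202625800

d=259: √d = [16; 10,1,2,3,4,3,2,1,10,32] (ℓ=10, even), read p_9/q_9
step 0: (16, 1)  from 16·(1,0) + (0,1)
…
step 3: (515, 32)  from 2·(177,11) + (161,10)
…
step 6: (23931, 1487)  from 3·(7403,460) + (1722,107)
…
step 8: (79196, 4921)  from 1·(55265,3434) + (23931,1487)
step 9: (847225, 52644)  from 10·(79196,4921) + (55265,3434)
→ (847225, 52644).  Check: 847225²=717790200625, 259·52644²=717790200624, difference 1.
n=2: (847225,52644)∘(847225,52644) = (847225·847225+259·52644·52644, 847225·52644+52644·847225) = (1435580401249,89202625800)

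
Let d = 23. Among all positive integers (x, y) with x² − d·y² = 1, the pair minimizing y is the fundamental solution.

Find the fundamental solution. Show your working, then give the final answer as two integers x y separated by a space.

24 5

√23 → a₀=4, period (1,3,1,8); ℓ=4 even so k=3
a_0=4:  p_0=4·1+0=4,  q_0=4·0+1=1
a_1=1:  p_1=1·4+1=5,  q_1=1·1+0=1
a_2=3:  p_2=3·5+4=19,  q_2=3·1+1=4
a_3=1:  p_3=1·19+5=24,  q_3=1·4+1=5
fundamental: x₁=24, y₁=5  (since 576 − 23·25 = 1)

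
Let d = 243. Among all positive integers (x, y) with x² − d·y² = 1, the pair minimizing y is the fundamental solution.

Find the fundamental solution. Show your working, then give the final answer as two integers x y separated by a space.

70226 4505

d=243: √d = [15; 1,1,2,3,15,3,2,1,1,30] (ℓ=10, even), read p_9/q_9
step 0: (15, 1)  from 15·(1,0) + (0,1)
…
step 2: (31, 2)  from 1·(16,1) + (15,1)
…
step 4: (265, 17)  from 3·(78,5) + (31,2)
…
step 6: (12424, 797)  from 3·(4053,260) + (265,17)
…
step 8: (41325, 2651)  from 1·(28901,1854) + (12424,797)
step 9: (70226, 4505)  from 1·(41325,2651) + (28901,1854)
→ (70226, 4505).  Check: 70226²=4931691076, 243·4505²=4931691075, difference 1.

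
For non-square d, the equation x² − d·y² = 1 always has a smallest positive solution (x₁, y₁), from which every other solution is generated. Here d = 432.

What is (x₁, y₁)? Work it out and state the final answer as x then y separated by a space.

√432 → a₀=20, period (1,3,1,1,1,3,1,40); ℓ=8 even so k=7
i=0: a=20 ⇒ p=20, q=1
…
i=4: a=1 ⇒ p=187, q=9
…
i=6: a=3 ⇒ p=1060, q=51
i=7: a=1 ⇒ p=1351, q=65
→ (1351, 65).  Check: 1351²=1825201, 432·65²=1825200, difference 1.

1351 65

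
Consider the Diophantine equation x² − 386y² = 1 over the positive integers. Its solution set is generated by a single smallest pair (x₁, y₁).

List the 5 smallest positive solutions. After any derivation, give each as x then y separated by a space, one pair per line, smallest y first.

111555 5678
24889036049 1266818580
5552992832780835 282639893378122
1238928230896843060801 63059786610325980840
276417277589841662462530275 14069268990347189691834278

d=386: √d = [19; 1,1,1,4,1,18,1,4,1,1,1,38] (ℓ=12, even), read p_11/q_11
step 0: (19, 1)  from 19·(1,0) + (0,1)
step 1: (20, 1)  from 1·(19,1) + (1,0)
…
step 3: (59, 3)  from 1·(39,2) + (20,1)
step 4: (275, 14)  from 4·(59,3) + (39,2)
step 5: (334, 17)  from 1·(275,14) + (59,3)
…
step 7: (6621, 337)  from 1·(6287,320) + (334,17)
…
step 9: (39392, 2005)  from 1·(32771,1668) + (6621,337)
step 10: (72163, 3673)  from 1·(39392,2005) + (32771,1668)
step 11: (111555, 5678)  from 1·(72163,3673) + (39392,2005)
→ (111555, 5678).  Check: 111555²=12444518025, 386·5678²=12444518024, difference 1.
(111555+5678√386)^2 = 24889036049 + 1266818580√386
(111555+5678√386)^3 = 5552992832780835 + 282639893378122√386
(111555+5678√386)^4 = 1238928230896843060801 + 63059786610325980840√386
(111555+5678√386)^5 = 276417277589841662462530275 + 14069268990347189691834278√386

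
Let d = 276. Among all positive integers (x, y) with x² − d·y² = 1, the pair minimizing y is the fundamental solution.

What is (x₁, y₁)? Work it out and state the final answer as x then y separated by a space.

7775 468

√276 → a₀=16, period (1,1,1,1,2,2,2,1,1,1,1,32); ℓ=12 even so k=11
k=0  a_k=16  p_k/q_k = 16/1
k=1  a_k=1  p_k/q_k = 17/1
k=2  a_k=1  p_k/q_k = 33/2
…
k=5  a_k=2  p_k/q_k = 216/13
k=6  a_k=2  p_k/q_k = 515/31
…
k=10  a_k=1  p_k/q_k = 4768/287
k=11  a_k=1  p_k/q_k = 7775/468
(x₁, y₁) = (7775, 468);  7775² − 276·468² = 1 ✓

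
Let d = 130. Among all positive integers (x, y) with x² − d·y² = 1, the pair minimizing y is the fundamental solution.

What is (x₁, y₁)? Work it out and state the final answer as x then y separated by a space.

d=130: √d = [11; 2,2,22] (ℓ=3, odd), read p_5/q_5
a_0=11:  p_0=11·1+0=11,  q_0=11·0+1=1
a_1=2:  p_1=2·11+1=23,  q_1=2·1+0=2
a_2=2:  p_2=2·23+11=57,  q_2=2·2+1=5
a_3=22:  p_3=22·57+23=1277,  q_3=22·5+2=112
a_4=2:  p_4=2·1277+57=2611,  q_4=2·112+5=229
a_5=2:  p_5=2·2611+1277=6499,  q_5=2·229+112=570
→ (6499, 570).  Check: 6499²=42237001, 130·570²=42237000, difference 1.

6499 570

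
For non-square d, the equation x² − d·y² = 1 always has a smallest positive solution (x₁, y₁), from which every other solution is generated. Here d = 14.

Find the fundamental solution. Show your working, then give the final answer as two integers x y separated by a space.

15 4

d=14: √d = [3; 1,2,1,6] (ℓ=4, even), read p_3/q_3
a_0=3:  p_0=3·1+0=3,  q_0=3·0+1=1
…
a_2=2:  p_2=2·4+3=11,  q_2=2·1+1=3
a_3=1:  p_3=1·11+4=15,  q_3=1·3+1=4
fundamental: x₁=15, y₁=4  (since 225 − 14·16 = 1)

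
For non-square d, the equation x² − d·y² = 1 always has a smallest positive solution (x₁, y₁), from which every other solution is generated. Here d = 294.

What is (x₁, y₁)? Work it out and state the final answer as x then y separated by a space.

d=294: √d = [17; 6,1,4,1,6,34] (ℓ=6, even), read p_5/q_5
a_0=17:  p_0=17·1+0=17,  q_0=17·0+1=1
a_1=6:  p_1=6·17+1=103,  q_1=6·1+0=6
…
a_3=4:  p_3=4·120+103=583,  q_3=4·7+6=34
a_4=1:  p_4=1·583+120=703,  q_4=1·34+7=41
a_5=6:  p_5=6·703+583=4801,  q_5=6·41+34=280
fundamental: x₁=4801, y₁=280  (since 23049601 − 294·78400 = 1)

4801 280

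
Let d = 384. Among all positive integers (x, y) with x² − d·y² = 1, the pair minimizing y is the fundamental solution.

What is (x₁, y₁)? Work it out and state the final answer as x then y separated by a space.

[19; 1,1,2,9,2,1,1,38] for √384; ℓ=8 ⇒ convergent index 7
i=0: a=19 ⇒ p=19, q=1
i=1: a=1 ⇒ p=20, q=1
i=2: a=1 ⇒ p=39, q=2
…
i=4: a=9 ⇒ p=921, q=47
…
i=6: a=1 ⇒ p=2861, q=146
i=7: a=1 ⇒ p=4801, q=245
fundamental: x₁=4801, y₁=245  (since 23049601 − 384·60025 = 1)

4801 245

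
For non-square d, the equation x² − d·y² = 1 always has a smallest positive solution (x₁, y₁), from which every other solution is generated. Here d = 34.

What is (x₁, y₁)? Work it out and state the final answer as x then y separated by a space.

[5; 1,4,1,10] for √34; ℓ=4 ⇒ convergent index 3
step 0: (5, 1)  from 5·(1,0) + (0,1)
step 1: (6, 1)  from 1·(5,1) + (1,0)
step 2: (29, 5)  from 4·(6,1) + (5,1)
step 3: (35, 6)  from 1·(29,5) + (6,1)
(x₁, y₁) = (35, 6);  35² − 34·6² = 1 ✓

35 6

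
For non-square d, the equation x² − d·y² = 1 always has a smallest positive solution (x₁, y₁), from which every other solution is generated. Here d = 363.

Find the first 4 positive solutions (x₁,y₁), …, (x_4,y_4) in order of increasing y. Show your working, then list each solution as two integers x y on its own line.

362 19
262087 13756
189750626 9959325
137379191137 7210537544

[19; 19,38] for √363; ℓ=2 ⇒ convergent index 1
i=0: a=19 ⇒ p=19, q=1
i=1: a=19 ⇒ p=362, q=19
(x₁, y₁) = (362, 19);  362² − 363·19² = 1 ✓
n=2: (362,19)∘(362,19) = (362·362+363·19·19, 362·19+19·362) = (262087,13756)
n=3: (262087,13756)∘(362,19) = (362·262087+363·19·13756, 362·13756+19·262087) = (189750626,9959325)
n=4: (189750626,9959325)∘(362,19) = (362·189750626+363·19·9959325, 362·9959325+19·189750626) = (137379191137,7210537544)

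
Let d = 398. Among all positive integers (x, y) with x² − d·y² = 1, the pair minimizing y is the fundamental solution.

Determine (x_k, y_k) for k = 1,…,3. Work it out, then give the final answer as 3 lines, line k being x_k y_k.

√398 → a₀=19, period (1,18,1,38); ℓ=4 even so k=3
k=0  a_k=19  p_k/q_k = 19/1
k=1  a_k=1  p_k/q_k = 20/1
k=2  a_k=18  p_k/q_k = 379/19
k=3  a_k=1  p_k/q_k = 399/20
fundamental: x₁=399, y₁=20  (since 159201 − 398·400 = 1)
(x_2, y_2) = (399·399 + 398·20·20, 399·20 + 20·399) = (318401, 15960)
(x_3, y_3) = (399·318401 + 398·20·15960, 399·15960 + 20·318401) = (254083599, 12736060)

399 20
318401 15960
254083599 12736060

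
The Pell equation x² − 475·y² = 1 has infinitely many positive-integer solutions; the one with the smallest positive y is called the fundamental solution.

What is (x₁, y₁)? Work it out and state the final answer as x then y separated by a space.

57799 2652

√475 = [21; 1,3,1,6,2,6,1,3,1,42, …], period ℓ=10 (even) → k=9
a_0=21:  p_0=21·1+0=21,  q_0=21·0+1=1
a_1=1:  p_1=1·21+1=22,  q_1=1·1+0=1
a_2=3:  p_2=3·22+21=87,  q_2=3·1+1=4
a_3=1:  p_3=1·87+22=109,  q_3=1·4+1=5
a_4=6:  p_4=6·109+87=741,  q_4=6·5+4=34
a_5=2:  p_5=2·741+109=1591,  q_5=2·34+5=73
…
a_7=1:  p_7=1·10287+1591=11878,  q_7=1·472+73=545
a_8=3:  p_8=3·11878+10287=45921,  q_8=3·545+472=2107
a_9=1:  p_9=1·45921+11878=57799,  q_9=1·2107+545=2652
(x₁, y₁) = (57799, 2652);  57799² − 475·2652² = 1 ✓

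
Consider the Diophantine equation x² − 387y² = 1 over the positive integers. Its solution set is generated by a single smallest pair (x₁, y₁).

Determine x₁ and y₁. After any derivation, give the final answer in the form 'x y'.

[19; 1,2,19,2,1,38] for √387; ℓ=6 ⇒ convergent index 5
k=0  a_k=19  p_k/q_k = 19/1
…
k=2  a_k=2  p_k/q_k = 59/3
k=3  a_k=19  p_k/q_k = 1141/58
k=4  a_k=2  p_k/q_k = 2341/119
k=5  a_k=1  p_k/q_k = 3482/177
(x₁, y₁) = (3482, 177);  3482² − 387·177² = 1 ✓

3482 177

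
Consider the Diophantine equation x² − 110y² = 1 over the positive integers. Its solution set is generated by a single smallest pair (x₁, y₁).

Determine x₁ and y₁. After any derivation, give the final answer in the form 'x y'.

21 2

√110 → a₀=10, period (2,20); ℓ=2 even so k=1
step 0: (10, 1)  from 10·(1,0) + (0,1)
step 1: (21, 2)  from 2·(10,1) + (1,0)
→ (21, 2).  Check: 21²=441, 110·2²=440, difference 1.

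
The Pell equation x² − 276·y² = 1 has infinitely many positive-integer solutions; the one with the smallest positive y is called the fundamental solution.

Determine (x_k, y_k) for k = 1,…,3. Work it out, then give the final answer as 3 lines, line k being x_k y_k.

7775 468
120901249 7277400
1880014414175 113163569532

[16; 1,1,1,1,2,2,2,1,1,1,1,32] for √276; ℓ=12 ⇒ convergent index 11
k=0  a_k=16  p_k/q_k = 16/1
…
k=2  a_k=1  p_k/q_k = 33/2
k=3  a_k=1  p_k/q_k = 50/3
…
k=6  a_k=2  p_k/q_k = 515/31
k=7  a_k=2  p_k/q_k = 1246/75
k=8  a_k=1  p_k/q_k = 1761/106
…
k=10  a_k=1  p_k/q_k = 4768/287
k=11  a_k=1  p_k/q_k = 7775/468
(x₁, y₁) = (7775, 468);  7775² − 276·468² = 1 ✓
(x_2, y_2) = (7775·7775 + 276·468·468, 7775·468 + 468·7775) = (120901249, 7277400)
(x_3, y_3) = (7775·120901249 + 276·468·7277400, 7775·7277400 + 468·120901249) = (1880014414175, 113163569532)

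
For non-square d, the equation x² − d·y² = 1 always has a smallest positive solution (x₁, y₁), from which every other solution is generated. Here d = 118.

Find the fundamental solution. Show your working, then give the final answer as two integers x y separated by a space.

√118 = [10; 1,6,3,2,10,2,3,6,1,20, …], period ℓ=10 (even) → k=9
a_0=10:  p_0=10·1+0=10,  q_0=10·0+1=1
a_1=1:  p_1=1·10+1=11,  q_1=1·1+0=1
a_2=6:  p_2=6·11+10=76,  q_2=6·1+1=7
a_3=3:  p_3=3·76+11=239,  q_3=3·7+1=22
a_4=2:  p_4=2·239+76=554,  q_4=2·22+7=51
a_5=10:  p_5=10·554+239=5779,  q_5=10·51+22=532
a_6=2:  p_6=2·5779+554=12112,  q_6=2·532+51=1115
…
a_8=6:  p_8=6·42115+12112=264802,  q_8=6·3877+1115=24377
a_9=1:  p_9=1·264802+42115=306917,  q_9=1·24377+3877=28254
fundamental: x₁=306917, y₁=28254  (since 94198044889 − 118·798288516 = 1)

306917 28254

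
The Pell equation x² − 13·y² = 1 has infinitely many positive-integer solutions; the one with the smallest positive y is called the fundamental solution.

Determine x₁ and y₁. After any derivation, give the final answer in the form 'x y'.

649 180

√13 → a₀=3, period (1,1,1,1,6); ℓ=5 odd so k=9
i=0: a=3 ⇒ p=3, q=1
i=1: a=1 ⇒ p=4, q=1
…
i=4: a=1 ⇒ p=18, q=5
i=5: a=6 ⇒ p=119, q=33
i=6: a=1 ⇒ p=137, q=38
…
i=8: a=1 ⇒ p=393, q=109
i=9: a=1 ⇒ p=649, q=180
→ (649, 180).  Check: 649²=421201, 13·180²=421200, difference 1.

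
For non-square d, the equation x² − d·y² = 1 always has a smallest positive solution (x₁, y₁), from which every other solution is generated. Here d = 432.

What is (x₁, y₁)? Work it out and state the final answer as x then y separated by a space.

d=432: √d = [20; 1,3,1,1,1,3,1,40] (ℓ=8, even), read p_7/q_7
step 0: (20, 1)  from 20·(1,0) + (0,1)
…
step 2: (83, 4)  from 3·(21,1) + (20,1)
step 3: (104, 5)  from 1·(83,4) + (21,1)
…
step 5: (291, 14)  from 1·(187,9) + (104,5)
step 6: (1060, 51)  from 3·(291,14) + (187,9)
step 7: (1351, 65)  from 1·(1060,51) + (291,14)
→ (1351, 65).  Check: 1351²=1825201, 432·65²=1825200, difference 1.

1351 65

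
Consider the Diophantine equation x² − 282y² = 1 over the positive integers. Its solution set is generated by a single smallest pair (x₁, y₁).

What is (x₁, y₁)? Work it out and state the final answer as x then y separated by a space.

2351 140

d=282: √d = [16; 1,3,1,4,1,3,1,32] (ℓ=8, even), read p_7/q_7
i=0: a=16 ⇒ p=16, q=1
…
i=6: a=3 ⇒ p=1864, q=111
i=7: a=1 ⇒ p=2351, q=140
→ (2351, 140).  Check: 2351²=5527201, 282·140²=5527200, difference 1.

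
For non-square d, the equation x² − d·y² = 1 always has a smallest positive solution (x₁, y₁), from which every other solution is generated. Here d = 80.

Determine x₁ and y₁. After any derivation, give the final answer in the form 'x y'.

√80 → a₀=8, period (1,16); ℓ=2 even so k=1
i=0: a=8 ⇒ p=8, q=1
i=1: a=1 ⇒ p=9, q=1
→ (9, 1).  Check: 9²=81, 80·1²=80, difference 1.

9 1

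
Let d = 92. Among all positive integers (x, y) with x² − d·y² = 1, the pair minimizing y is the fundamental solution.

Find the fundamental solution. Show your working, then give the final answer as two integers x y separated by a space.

1151 120

√92 = [9; 1,1,2,4,2,1,1,18, …], period ℓ=8 (even) → k=7
step 0: (9, 1)  from 9·(1,0) + (0,1)
step 1: (10, 1)  from 1·(9,1) + (1,0)
step 2: (19, 2)  from 1·(10,1) + (9,1)
…
step 4: (211, 22)  from 4·(48,5) + (19,2)
…
step 6: (681, 71)  from 1·(470,49) + (211,22)
step 7: (1151, 120)  from 1·(681,71) + (470,49)
(x₁, y₁) = (1151, 120);  1151² − 92·120² = 1 ✓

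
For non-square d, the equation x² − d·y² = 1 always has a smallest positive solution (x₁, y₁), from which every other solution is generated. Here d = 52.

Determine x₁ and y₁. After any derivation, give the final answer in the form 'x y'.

649 90

√52 → a₀=7, period (4,1,2,1,4,14); ℓ=6 even so k=5
a_0=7:  p_0=7·1+0=7,  q_0=7·0+1=1
a_1=4:  p_1=4·7+1=29,  q_1=4·1+0=4
a_2=1:  p_2=1·29+7=36,  q_2=1·4+1=5
a_3=2:  p_3=2·36+29=101,  q_3=2·5+4=14
a_4=1:  p_4=1·101+36=137,  q_4=1·14+5=19
a_5=4:  p_5=4·137+101=649,  q_5=4·19+14=90
(x₁, y₁) = (649, 90);  649² − 52·90² = 1 ✓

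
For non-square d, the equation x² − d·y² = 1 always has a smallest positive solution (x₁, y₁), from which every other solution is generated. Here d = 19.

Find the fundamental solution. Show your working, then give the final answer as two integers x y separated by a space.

170 39

√19 → a₀=4, period (2,1,3,1,2,8); ℓ=6 even so k=5
k=0  a_k=4  p_k/q_k = 4/1
k=1  a_k=2  p_k/q_k = 9/2
k=2  a_k=1  p_k/q_k = 13/3
k=3  a_k=3  p_k/q_k = 48/11
k=4  a_k=1  p_k/q_k = 61/14
k=5  a_k=2  p_k/q_k = 170/39
→ (170, 39).  Check: 170²=28900, 19·39²=28899, difference 1.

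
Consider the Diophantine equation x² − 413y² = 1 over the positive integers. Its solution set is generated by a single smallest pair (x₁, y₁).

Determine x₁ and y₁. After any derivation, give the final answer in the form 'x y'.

[20; 3,9,1,4,1,9,3,40] for √413; ℓ=8 ⇒ convergent index 7
a_0=20:  p_0=20·1+0=20,  q_0=20·0+1=1
…
a_2=9:  p_2=9·61+20=569,  q_2=9·3+1=28
a_3=1:  p_3=1·569+61=630,  q_3=1·28+3=31
…
a_5=1:  p_5=1·3089+630=3719,  q_5=1·152+31=183
a_6=9:  p_6=9·3719+3089=36560,  q_6=9·183+152=1799
a_7=3:  p_7=3·36560+3719=113399,  q_7=3·1799+183=5580
fundamental: x₁=113399, y₁=5580  (since 12859333201 − 413·31136400 = 1)

113399 5580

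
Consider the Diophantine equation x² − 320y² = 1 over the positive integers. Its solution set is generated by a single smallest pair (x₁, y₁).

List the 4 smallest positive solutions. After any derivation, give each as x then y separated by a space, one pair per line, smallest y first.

[17; 1,7,1,34] for √320; ℓ=4 ⇒ convergent index 3
i=0: a=17 ⇒ p=17, q=1
i=1: a=1 ⇒ p=18, q=1
i=2: a=7 ⇒ p=143, q=8
i=3: a=1 ⇒ p=161, q=9
fundamental: x₁=161, y₁=9  (since 25921 − 320·81 = 1)
n=2: (161,9)∘(161,9) = (161·161+320·9·9, 161·9+9·161) = (51841,2898)
n=3: (51841,2898)∘(161,9) = (161·51841+320·9·2898, 161·2898+9·51841) = (16692641,933147)
n=4: (16692641,933147)∘(161,9) = (161·16692641+320·9·933147, 161·933147+9·16692641) = (5374978561,300470436)

161 9
51841 2898
16692641 933147
5374978561 300470436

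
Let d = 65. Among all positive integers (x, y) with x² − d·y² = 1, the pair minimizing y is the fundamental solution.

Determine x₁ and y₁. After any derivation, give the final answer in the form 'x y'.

d=65: √d = [8; 16] (ℓ=1, odd), read p_1/q_1
i=0: a=8 ⇒ p=8, q=1
i=1: a=16 ⇒ p=129, q=16
(x₁, y₁) = (129, 16);  129² − 65·16² = 1 ✓

129 16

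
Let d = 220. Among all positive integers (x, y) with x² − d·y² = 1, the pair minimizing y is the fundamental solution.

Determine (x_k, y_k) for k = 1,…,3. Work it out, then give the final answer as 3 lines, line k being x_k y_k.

89 6
15841 1068
2819609 190098

[14; 1,4,1,28] for √220; ℓ=4 ⇒ convergent index 3
a_0=14:  p_0=14·1+0=14,  q_0=14·0+1=1
…
a_2=4:  p_2=4·15+14=74,  q_2=4·1+1=5
a_3=1:  p_3=1·74+15=89,  q_3=1·5+1=6
(x₁, y₁) = (89, 6);  89² − 220·6² = 1 ✓
n=2: (89,6)∘(89,6) = (89·89+220·6·6, 89·6+6·89) = (15841,1068)
n=3: (15841,1068)∘(89,6) = (89·15841+220·6·1068, 89·1068+6·15841) = (2819609,190098)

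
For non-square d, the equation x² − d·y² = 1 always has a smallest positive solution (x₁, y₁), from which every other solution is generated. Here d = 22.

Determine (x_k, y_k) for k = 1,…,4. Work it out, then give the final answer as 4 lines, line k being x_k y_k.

197 42
77617 16548
30580901 6519870
12048797377 2568812232

√22 → a₀=4, period (1,2,4,2,1,8); ℓ=6 even so k=5
k=0  a_k=4  p_k/q_k = 4/1
…
k=2  a_k=2  p_k/q_k = 14/3
k=3  a_k=4  p_k/q_k = 61/13
k=4  a_k=2  p_k/q_k = 136/29
k=5  a_k=1  p_k/q_k = 197/42
fundamental: x₁=197, y₁=42  (since 38809 − 22·1764 = 1)
k=2:  x_2 = 197·197+22·42·42 = 77617,  y_2 = 197·42+42·197 = 16548
k=3:  x_3 = 197·77617+22·42·16548 = 30580901,  y_3 = 197·16548+42·77617 = 6519870
k=4:  x_4 = 197·30580901+22·42·6519870 = 12048797377,  y_4 = 197·6519870+42·30580901 = 2568812232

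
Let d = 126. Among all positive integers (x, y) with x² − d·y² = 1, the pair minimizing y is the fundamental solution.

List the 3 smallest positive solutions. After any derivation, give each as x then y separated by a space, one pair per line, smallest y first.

[11; 4,2,4,22] for √126; ℓ=4 ⇒ convergent index 3
k=0  a_k=11  p_k/q_k = 11/1
k=1  a_k=4  p_k/q_k = 45/4
k=2  a_k=2  p_k/q_k = 101/9
k=3  a_k=4  p_k/q_k = 449/40
→ (449, 40).  Check: 449²=201601, 126·40²=201600, difference 1.
n=2: (449,40)∘(449,40) = (449·449+126·40·40, 449·40+40·449) = (403201,35920)
n=3: (403201,35920)∘(449,40) = (449·403201+126·40·35920, 449·35920+40·403201) = (362074049,32256120)

449 40
403201 35920
362074049 32256120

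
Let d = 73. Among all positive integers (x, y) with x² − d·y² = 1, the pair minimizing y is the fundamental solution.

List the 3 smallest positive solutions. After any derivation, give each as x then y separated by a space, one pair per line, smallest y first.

√73 → a₀=8, period (1,1,5,5,1,1,16); ℓ=7 odd so k=13
step 0: (8, 1)  from 8·(1,0) + (0,1)
step 1: (9, 1)  from 1·(8,1) + (1,0)
step 2: (17, 2)  from 1·(9,1) + (8,1)
step 3: (94, 11)  from 5·(17,2) + (9,1)
step 4: (487, 57)  from 5·(94,11) + (17,2)
step 5: (581, 68)  from 1·(487,57) + (94,11)
step 6: (1068, 125)  from 1·(581,68) + (487,57)
step 7: (17669, 2068)  from 16·(1068,125) + (581,68)
step 8: (18737, 2193)  from 1·(17669,2068) + (1068,125)
step 9: (36406, 4261)  from 1·(18737,2193) + (17669,2068)
step 10: (200767, 23498)  from 5·(36406,4261) + (18737,2193)
step 11: (1040241, 121751)  from 5·(200767,23498) + (36406,4261)
step 12: (1241008, 145249)  from 1·(1040241,121751) + (200767,23498)
step 13: (2281249, 267000)  from 1·(1241008,145249) + (1040241,121751)
fundamental: x₁=2281249, y₁=267000  (since 5204097000001 − 73·71289000000 = 1)
(x_2, y_2) = (2281249·2281249 + 73·267000·267000, 2281249·267000 + 267000·2281249) = (10408194000001, 1218186966000)
(x_3, y_3) = (2281249·10408194000001 + 73·267000·1218186966000, 2281249·1218186966000 + 267000·10408194000001) = (47487364308614281249, 5557975596000801000)

2281249 267000
10408194000001 1218186966000
47487364308614281249 5557975596000801000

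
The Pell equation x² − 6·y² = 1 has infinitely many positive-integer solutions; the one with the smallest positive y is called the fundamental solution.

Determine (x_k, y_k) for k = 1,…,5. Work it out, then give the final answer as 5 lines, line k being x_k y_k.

[2; 2,4] for √6; ℓ=2 ⇒ convergent index 1
k=0  a_k=2  p_k/q_k = 2/1
k=1  a_k=2  p_k/q_k = 5/2
→ (5, 2).  Check: 5²=25, 6·2²=24, difference 1.
n=2: (5,2)∘(5,2) = (5·5+6·2·2, 5·2+2·5) = (49,20)
n=3: (49,20)∘(5,2) = (5·49+6·2·20, 5·20+2·49) = (485,198)
n=4: (485,198)∘(5,2) = (5·485+6·2·198, 5·198+2·485) = (4801,1960)
n=5: (4801,1960)∘(5,2) = (5·4801+6·2·1960, 5·1960+2·4801) = (47525,19402)

5 2
49 20
485 198
4801 1960
47525 19402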